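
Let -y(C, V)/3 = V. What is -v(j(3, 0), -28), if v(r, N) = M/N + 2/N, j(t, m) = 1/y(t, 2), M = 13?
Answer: 15/28 ≈ 0.53571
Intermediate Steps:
y(C, V) = -3*V
j(t, m) = -⅙ (j(t, m) = 1/(-3*2) = 1/(-6) = -⅙)
v(r, N) = 15/N (v(r, N) = 13/N + 2/N = 15/N)
-v(j(3, 0), -28) = -15/(-28) = -15*(-1)/28 = -1*(-15/28) = 15/28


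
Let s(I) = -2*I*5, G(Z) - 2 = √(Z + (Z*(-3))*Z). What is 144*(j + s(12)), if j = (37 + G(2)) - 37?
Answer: -16992 + 144*I*√10 ≈ -16992.0 + 455.37*I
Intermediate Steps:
G(Z) = 2 + √(Z - 3*Z²) (G(Z) = 2 + √(Z + (Z*(-3))*Z) = 2 + √(Z + (-3*Z)*Z) = 2 + √(Z - 3*Z²))
s(I) = -10*I
j = 2 + I*√10 (j = (37 + (2 + √(2*(1 - 3*2)))) - 37 = (37 + (2 + √(2*(1 - 6)))) - 37 = (37 + (2 + √(2*(-5)))) - 37 = (37 + (2 + √(-10))) - 37 = (37 + (2 + I*√10)) - 37 = (39 + I*√10) - 37 = 2 + I*√10 ≈ 2.0 + 3.1623*I)
144*(j + s(12)) = 144*((2 + I*√10) - 10*12) = 144*((2 + I*√10) - 120) = 144*(-118 + I*√10) = -16992 + 144*I*√10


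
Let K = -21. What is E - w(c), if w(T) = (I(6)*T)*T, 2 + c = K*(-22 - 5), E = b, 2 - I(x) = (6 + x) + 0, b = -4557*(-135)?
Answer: 3807445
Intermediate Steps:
b = 615195
I(x) = -4 - x (I(x) = 2 - ((6 + x) + 0) = 2 - (6 + x) = 2 + (-6 - x) = -4 - x)
E = 615195
c = 565 (c = -2 - 21*(-22 - 5) = -2 - 21*(-27) = -2 + 567 = 565)
w(T) = -10*T**2 (w(T) = ((-4 - 1*6)*T)*T = ((-4 - 6)*T)*T = (-10*T)*T = -10*T**2)
E - w(c) = 615195 - (-10)*565**2 = 615195 - (-10)*319225 = 615195 - 1*(-3192250) = 615195 + 3192250 = 3807445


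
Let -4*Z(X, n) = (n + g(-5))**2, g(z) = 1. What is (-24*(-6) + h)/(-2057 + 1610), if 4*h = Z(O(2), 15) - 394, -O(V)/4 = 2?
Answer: -59/894 ≈ -0.065996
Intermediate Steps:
O(V) = -8 (O(V) = -4*2 = -8)
Z(X, n) = -(1 + n)**2/4 (Z(X, n) = -(n + 1)**2/4 = -(1 + n)**2/4)
h = -229/2 (h = (-(1 + 15)**2/4 - 394)/4 = (-1/4*16**2 - 394)/4 = (-1/4*256 - 394)/4 = (-64 - 394)/4 = (1/4)*(-458) = -229/2 ≈ -114.50)
(-24*(-6) + h)/(-2057 + 1610) = (-24*(-6) - 229/2)/(-2057 + 1610) = (144 - 229/2)/(-447) = (59/2)*(-1/447) = -59/894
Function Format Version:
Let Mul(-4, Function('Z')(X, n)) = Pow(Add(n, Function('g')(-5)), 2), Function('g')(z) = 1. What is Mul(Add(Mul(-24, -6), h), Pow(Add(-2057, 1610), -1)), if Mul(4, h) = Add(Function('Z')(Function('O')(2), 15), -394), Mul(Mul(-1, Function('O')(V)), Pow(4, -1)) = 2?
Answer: Rational(-59, 894) ≈ -0.065996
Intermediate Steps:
Function('O')(V) = -8 (Function('O')(V) = Mul(-4, 2) = -8)
Function('Z')(X, n) = Mul(Rational(-1, 4), Pow(Add(1, n), 2)) (Function('Z')(X, n) = Mul(Rational(-1, 4), Pow(Add(n, 1), 2)) = Mul(Rational(-1, 4), Pow(Add(1, n), 2)))
h = Rational(-229, 2) (h = Mul(Rational(1, 4), Add(Mul(Rational(-1, 4), Pow(Add(1, 15), 2)), -394)) = Mul(Rational(1, 4), Add(Mul(Rational(-1, 4), Pow(16, 2)), -394)) = Mul(Rational(1, 4), Add(Mul(Rational(-1, 4), 256), -394)) = Mul(Rational(1, 4), Add(-64, -394)) = Mul(Rational(1, 4), -458) = Rational(-229, 2) ≈ -114.50)
Mul(Add(Mul(-24, -6), h), Pow(Add(-2057, 1610), -1)) = Mul(Add(Mul(-24, -6), Rational(-229, 2)), Pow(Add(-2057, 1610), -1)) = Mul(Add(144, Rational(-229, 2)), Pow(-447, -1)) = Mul(Rational(59, 2), Rational(-1, 447)) = Rational(-59, 894)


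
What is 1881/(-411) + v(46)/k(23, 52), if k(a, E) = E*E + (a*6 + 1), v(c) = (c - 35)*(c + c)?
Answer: -1643917/389491 ≈ -4.2207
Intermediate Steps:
v(c) = 2*c*(-35 + c) (v(c) = (-35 + c)*(2*c) = 2*c*(-35 + c))
k(a, E) = 1 + E**2 + 6*a (k(a, E) = E**2 + (6*a + 1) = E**2 + (1 + 6*a) = 1 + E**2 + 6*a)
1881/(-411) + v(46)/k(23, 52) = 1881/(-411) + (2*46*(-35 + 46))/(1 + 52**2 + 6*23) = 1881*(-1/411) + (2*46*11)/(1 + 2704 + 138) = -627/137 + 1012/2843 = -1643917/389491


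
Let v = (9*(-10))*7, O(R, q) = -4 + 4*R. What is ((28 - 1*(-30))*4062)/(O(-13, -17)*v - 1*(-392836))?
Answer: 58899/107029 ≈ 0.55031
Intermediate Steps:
v = -630 (v = -90*7 = -630)
((28 - 1*(-30))*4062)/(O(-13, -17)*v - 1*(-392836)) = ((28 - 1*(-30))*4062)/((-4 + 4*(-13))*(-630) - 1*(-392836)) = ((28 + 30)*4062)/((-4 - 52)*(-630) + 392836) = (58*4062)/(-56*(-630) + 392836) = 235596/(35280 + 392836) = 235596/428116 = 235596*(1/428116) = 58899/107029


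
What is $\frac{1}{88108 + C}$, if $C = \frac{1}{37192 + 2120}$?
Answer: $\frac{39312}{3463701697} \approx 1.135 \cdot 10^{-5}$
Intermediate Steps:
$C = \frac{1}{39312} \approx 2.5438 \cdot 10^{-5}$
$\frac{1}{88108 + C} = \frac{1}{88108 + \frac{1}{39312}} = \frac{1}{\frac{3463701697}{39312}} = \frac{39312}{3463701697}$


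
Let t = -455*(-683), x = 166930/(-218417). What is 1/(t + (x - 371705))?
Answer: -218417/13310498910 ≈ -1.6409e-5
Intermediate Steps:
x = -166930/218417 (x = 166930*(-1/218417) = -166930/218417 ≈ -0.76427)
t = 310765
1/(t + (x - 371705)) = 1/(310765 + (-166930/218417 - 371705)) = 1/(310765 - 81186857915/218417) = 1/(-13310498910/218417) = -218417/13310498910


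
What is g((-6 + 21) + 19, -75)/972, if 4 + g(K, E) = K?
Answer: 5/162 ≈ 0.030864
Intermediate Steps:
g(K, E) = -4 + K
g((-6 + 21) + 19, -75)/972 = (-4 + ((-6 + 21) + 19))/972 = (-4 + (15 + 19))*(1/972) = (-4 + 34)*(1/972) = 30*(1/972) = 5/162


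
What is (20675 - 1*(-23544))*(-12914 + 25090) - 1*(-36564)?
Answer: 538447108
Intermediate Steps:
(20675 - 1*(-23544))*(-12914 + 25090) - 1*(-36564) = (20675 + 23544)*12176 + 36564 = 44219*12176 + 36564 = 538410544 + 36564 = 538447108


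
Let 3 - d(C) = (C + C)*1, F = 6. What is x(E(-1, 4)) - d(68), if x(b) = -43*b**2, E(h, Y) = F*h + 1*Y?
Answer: -39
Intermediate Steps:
E(h, Y) = Y + 6*h (E(h, Y) = 6*h + 1*Y = 6*h + Y = Y + 6*h)
d(C) = 3 - 2*C (d(C) = 3 - (C + C) = 3 - 2*C)
x(E(-1, 4)) - d(68) = -43*(4 + 6*(-1))**2 - (3 - 2*68) = -43*(4 - 6)**2 - (3 - 136) = -43*(-2)**2 - 1*(-133) = -43*4 + 133 = -172 + 133 = -39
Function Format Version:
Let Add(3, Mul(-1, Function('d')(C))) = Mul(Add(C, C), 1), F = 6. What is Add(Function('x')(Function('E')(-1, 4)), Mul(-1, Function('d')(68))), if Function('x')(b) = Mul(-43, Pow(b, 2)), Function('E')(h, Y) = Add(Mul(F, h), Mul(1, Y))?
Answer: -39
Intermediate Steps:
Function('E')(h, Y) = Add(Y, Mul(6, h)) (Function('E')(h, Y) = Add(Mul(6, h), Mul(1, Y)) = Add(Mul(6, h), Y) = Add(Y, Mul(6, h)))
Function('d')(C) = Add(3, Mul(-2, C)) (Function('d')(C) = Add(3, Mul(-1, Mul(Add(C, C), 1))) = Add(3, Mul(-1, Mul(Mul(2, C), 1))) = Add(3, Mul(-1, Mul(2, C))) = Add(3, Mul(-2, C)))
Add(Function('x')(Function('E')(-1, 4)), Mul(-1, Function('d')(68))) = Add(Mul(-43, Pow(Add(4, Mul(6, -1)), 2)), Mul(-1, Add(3, Mul(-2, 68)))) = Add(Mul(-43, Pow(Add(4, -6), 2)), Mul(-1, Add(3, -136))) = Add(Mul(-43, Pow(-2, 2)), Mul(-1, -133)) = Add(Mul(-43, 4), 133) = Add(-172, 133) = -39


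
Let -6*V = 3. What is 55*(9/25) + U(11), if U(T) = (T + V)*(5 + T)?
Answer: 939/5 ≈ 187.80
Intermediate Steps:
V = -½ (V = -⅙*3 = -½ ≈ -0.50000)
U(T) = (5 + T)*(-½ + T) (U(T) = (T - ½)*(5 + T) = (-½ + T)*(5 + T) = (5 + T)*(-½ + T))
55*(9/25) + U(11) = 55*(9/25) + (-5/2 + 11² + (9/2)*11) = 55*(9*(1/25)) + (-5/2 + 121 + 99/2) = 55*(9/25) + 168 = 99/5 + 168 = 939/5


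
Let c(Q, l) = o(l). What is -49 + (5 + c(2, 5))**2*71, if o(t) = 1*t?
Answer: 7051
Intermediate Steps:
o(t) = t
c(Q, l) = l
-49 + (5 + c(2, 5))**2*71 = -49 + (5 + 5)**2*71 = -49 + 10**2*71 = -49 + 100*71 = -49 + 7100 = 7051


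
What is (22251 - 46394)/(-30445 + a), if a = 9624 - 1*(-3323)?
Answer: 24143/17498 ≈ 1.3798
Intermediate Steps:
a = 12947 (a = 9624 + 3323 = 12947)
(22251 - 46394)/(-30445 + a) = (22251 - 46394)/(-30445 + 12947) = -24143/(-17498) = -24143*(-1/17498) = 24143/17498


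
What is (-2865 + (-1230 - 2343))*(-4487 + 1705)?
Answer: 17910516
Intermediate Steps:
(-2865 + (-1230 - 2343))*(-4487 + 1705) = (-2865 - 3573)*(-2782) = -6438*(-2782) = 17910516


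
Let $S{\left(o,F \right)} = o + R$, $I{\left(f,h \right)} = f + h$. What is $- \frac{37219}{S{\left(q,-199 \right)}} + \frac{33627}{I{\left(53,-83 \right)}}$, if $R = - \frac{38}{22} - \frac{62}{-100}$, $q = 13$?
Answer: $- \frac{278022569}{65410} \approx -4250.5$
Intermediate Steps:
$R = - \frac{609}{550}$ ($R = \left(-38\right) \frac{1}{22} - - \frac{31}{50} = - \frac{19}{11} + \frac{31}{50} = - \frac{609}{550} \approx -1.1073$)
$S{\left(o,F \right)} = - \frac{609}{550} + o$ ($S{\left(o,F \right)} = o - \frac{609}{550} = - \frac{609}{550} + o$)
$- \frac{37219}{S{\left(q,-199 \right)}} + \frac{33627}{I{\left(53,-83 \right)}} = - \frac{37219}{- \frac{609}{550} + 13} + \frac{33627}{53 - 83} = - \frac{37219}{\frac{6541}{550}} + \frac{33627}{-30} = \left(-37219\right) \frac{550}{6541} + 33627 \left(- \frac{1}{30}\right) = - \frac{20470450}{6541} - \frac{11209}{10} = - \frac{278022569}{65410}$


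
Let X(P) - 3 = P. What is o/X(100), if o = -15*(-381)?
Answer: 5715/103 ≈ 55.485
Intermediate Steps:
X(P) = 3 + P
o = 5715
o/X(100) = 5715/(3 + 100) = 5715/103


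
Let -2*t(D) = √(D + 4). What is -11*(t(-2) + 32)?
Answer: -352 + 11*√2/2 ≈ -344.22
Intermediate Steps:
t(D) = -√(4 + D)/2 (t(D) = -√(D + 4)/2 = -√(4 + D)/2)
-11*(t(-2) + 32) = -11*(-√(4 - 2)/2 + 32) = -11*(-√2/2 + 32) = -11*(32 - √2/2) = -352 + 11*√2/2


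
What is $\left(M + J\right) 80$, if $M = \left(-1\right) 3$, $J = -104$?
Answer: $-8560$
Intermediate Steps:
$M = -3$
$\left(M + J\right) 80 = \left(-3 - 104\right) 80 = \left(-107\right) 80 = -8560$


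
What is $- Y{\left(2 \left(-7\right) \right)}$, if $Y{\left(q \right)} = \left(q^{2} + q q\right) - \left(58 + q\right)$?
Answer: $-348$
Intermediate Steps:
$Y{\left(q \right)} = -58 - q + 2 q^{2}$ ($Y{\left(q \right)} = \left(q^{2} + q^{2}\right) - \left(58 + q\right) = 2 q^{2} - \left(58 + q\right) = -58 - q + 2 q^{2}$)
$- Y{\left(2 \left(-7\right) \right)} = - (-58 - 2 \left(-7\right) + 2 \left(2 \left(-7\right)\right)^{2}) = - (-58 - -14 + 2 \left(-14\right)^{2}) = - (-58 + 14 + 2 \cdot 196) = - (-58 + 14 + 392) = \left(-1\right) 348 = -348$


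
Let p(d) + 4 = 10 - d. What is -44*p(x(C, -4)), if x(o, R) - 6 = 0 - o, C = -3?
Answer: 132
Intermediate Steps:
x(o, R) = 6 - o (x(o, R) = 6 + (0 - o) = 6 - o)
p(d) = 6 - d (p(d) = -4 + (10 - d) = 6 - d)
-44*p(x(C, -4)) = -44*(6 - (6 - 1*(-3))) = -44*(6 - (6 + 3)) = -44*(6 - 1*9) = -44*(6 - 9) = -44*(-3) = 132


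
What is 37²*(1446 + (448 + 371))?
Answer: 3100785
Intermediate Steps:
37²*(1446 + (448 + 371)) = 1369*(1446 + 819) = 1369*2265 = 3100785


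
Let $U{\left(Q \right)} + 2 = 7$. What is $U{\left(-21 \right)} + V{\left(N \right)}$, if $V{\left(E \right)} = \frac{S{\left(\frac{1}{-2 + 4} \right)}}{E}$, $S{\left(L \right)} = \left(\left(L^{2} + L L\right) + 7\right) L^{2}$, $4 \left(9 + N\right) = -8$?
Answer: $\frac{425}{88} \approx 4.8295$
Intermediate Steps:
$N = -11$ ($N = -9 + \frac{1}{4} \left(-8\right) = -9 - 2 = -11$)
$U{\left(Q \right)} = 5$ ($U{\left(Q \right)} = -2 + 7 = 5$)
$S{\left(L \right)} = L^{2} \left(7 + 2 L^{2}\right)$ ($S{\left(L \right)} = \left(\left(L^{2} + L^{2}\right) + 7\right) L^{2} = \left(2 L^{2} + 7\right) L^{2} = \left(7 + 2 L^{2}\right) L^{2} = L^{2} \left(7 + 2 L^{2}\right)$)
$V{\left(E \right)} = \frac{15}{8 E}$ ($V{\left(E \right)} = \frac{\left(\frac{1}{-2 + 4}\right)^{2} \left(7 + 2 \left(\frac{1}{-2 + 4}\right)^{2}\right)}{E} = \frac{\left(\frac{1}{2}\right)^{2} \left(7 + 2 \left(\frac{1}{2}\right)^{2}\right)}{E} = \frac{\left(\frac{1}{2}\right)^{2} \left(7 + \frac{2}{4}\right)}{E} = \frac{\frac{1}{4} \left(7 + 2 \cdot \frac{1}{4}\right)}{E} = \frac{\frac{1}{4} \left(7 + \frac{1}{2}\right)}{E} = \frac{\frac{1}{4} \cdot \frac{15}{2}}{E} = \frac{15}{8 E}$)
$U{\left(-21 \right)} + V{\left(N \right)} = 5 + \frac{15}{8 \left(-11\right)} = 5 + \frac{15}{8} \left(- \frac{1}{11}\right) = 5 - \frac{15}{88} = \frac{425}{88}$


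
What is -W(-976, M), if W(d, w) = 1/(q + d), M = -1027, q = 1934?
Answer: -1/958 ≈ -0.0010438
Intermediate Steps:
W(d, w) = 1/(1934 + d)
-W(-976, M) = -1/(1934 - 976) = -1/958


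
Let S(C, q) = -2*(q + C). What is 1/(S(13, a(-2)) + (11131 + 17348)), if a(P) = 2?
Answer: 1/28449 ≈ 3.5151e-5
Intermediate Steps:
S(C, q) = -2*C - 2*q (S(C, q) = -2*(C + q) = -2*C - 2*q)
1/(S(13, a(-2)) + (11131 + 17348)) = 1/((-2*13 - 2*2) + (11131 + 17348)) = 1/((-26 - 4) + 28479) = 1/(-30 + 28479) = 1/28449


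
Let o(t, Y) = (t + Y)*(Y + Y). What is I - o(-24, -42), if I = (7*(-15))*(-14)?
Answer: -4074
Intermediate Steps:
o(t, Y) = 2*Y*(Y + t) (o(t, Y) = (Y + t)*(2*Y) = 2*Y*(Y + t))
I = 1470 (I = -105*(-14) = 1470)
I - o(-24, -42) = 1470 - 2*(-42)*(-42 - 24) = 1470 - 2*(-42)*(-66) = 1470 - 1*5544 = 1470 - 5544 = -4074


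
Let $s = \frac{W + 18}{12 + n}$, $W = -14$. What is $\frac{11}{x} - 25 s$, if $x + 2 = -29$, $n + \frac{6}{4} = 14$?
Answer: $- \frac{6739}{1519} \approx -4.4365$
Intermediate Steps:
$n = \frac{25}{2}$ ($n = - \frac{3}{2} + 14 = \frac{25}{2} \approx 12.5$)
$x = -31$ ($x = -2 - 29 = -31$)
$s = \frac{8}{49}$ ($s = \frac{-14 + 18}{12 + \frac{25}{2}} = \frac{4}{\frac{49}{2}} = 4 \cdot \frac{2}{49} = \frac{8}{49} \approx 0.16327$)
$\frac{11}{x} - 25 s = \frac{11}{-31} - \frac{200}{49} = 11 \left(- \frac{1}{31}\right) - \frac{200}{49} = - \frac{11}{31} - \frac{200}{49} = - \frac{6739}{1519}$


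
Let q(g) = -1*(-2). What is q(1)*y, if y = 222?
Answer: 444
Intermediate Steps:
q(g) = 2
q(1)*y = 2*222 = 444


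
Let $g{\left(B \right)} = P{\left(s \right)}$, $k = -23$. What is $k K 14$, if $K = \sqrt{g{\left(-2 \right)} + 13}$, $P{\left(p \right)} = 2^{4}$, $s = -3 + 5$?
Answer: $- 322 \sqrt{29} \approx -1734.0$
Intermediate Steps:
$s = 2$
$P{\left(p \right)} = 16$
$g{\left(B \right)} = 16$
$K = \sqrt{29}$ ($K = \sqrt{16 + 13} = \sqrt{29} \approx 5.3852$)
$k K 14 = - 23 \sqrt{29} \cdot 14 = - 322 \sqrt{29}$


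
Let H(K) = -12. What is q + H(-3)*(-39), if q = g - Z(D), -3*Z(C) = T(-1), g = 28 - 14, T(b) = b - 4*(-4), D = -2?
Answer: 487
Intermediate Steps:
T(b) = 16 + b (T(b) = b + 16 = 16 + b)
g = 14
Z(C) = -5 (Z(C) = -(16 - 1)/3 = -⅓*15 = -5)
q = 19 (q = 14 - 1*(-5) = 14 + 5 = 19)
q + H(-3)*(-39) = 19 - 12*(-39) = 19 + 468 = 487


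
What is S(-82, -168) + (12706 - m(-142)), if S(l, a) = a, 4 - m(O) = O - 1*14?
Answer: 12378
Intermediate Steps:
m(O) = 18 - O (m(O) = 4 - (O - 1*14) = 4 - (O - 14) = 4 - (-14 + O) = 4 + (14 - O) = 18 - O)
S(-82, -168) + (12706 - m(-142)) = -168 + (12706 - (18 - 1*(-142))) = -168 + (12706 - (18 + 142)) = -168 + (12706 - 1*160) = -168 + (12706 - 160) = -168 + 12546 = 12378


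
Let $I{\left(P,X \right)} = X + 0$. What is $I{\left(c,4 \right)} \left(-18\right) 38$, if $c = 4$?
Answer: $-2736$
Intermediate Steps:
$I{\left(P,X \right)} = X$
$I{\left(c,4 \right)} \left(-18\right) 38 = 4 \left(-18\right) 38 = \left(-72\right) 38 = -2736$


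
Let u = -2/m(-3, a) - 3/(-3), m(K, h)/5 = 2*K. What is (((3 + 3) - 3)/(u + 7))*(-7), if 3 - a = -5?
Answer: -315/121 ≈ -2.6033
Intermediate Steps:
a = 8 (a = 3 - 1*(-5) = 3 + 5 = 8)
m(K, h) = 10*K (m(K, h) = 5*(2*K) = 10*K)
u = 16/15 (u = -2/(10*(-3)) - 3/(-3) = -2/(-30) - 3*(-⅓) = -2*(-1/30) + 1 = 1/15 + 1 = 16/15 ≈ 1.0667)
(((3 + 3) - 3)/(u + 7))*(-7) = (((3 + 3) - 3)/(16/15 + 7))*(-7) = ((6 - 3)/(121/15))*(-7) = (3*(15/121))*(-7) = (45/121)*(-7) = -315/121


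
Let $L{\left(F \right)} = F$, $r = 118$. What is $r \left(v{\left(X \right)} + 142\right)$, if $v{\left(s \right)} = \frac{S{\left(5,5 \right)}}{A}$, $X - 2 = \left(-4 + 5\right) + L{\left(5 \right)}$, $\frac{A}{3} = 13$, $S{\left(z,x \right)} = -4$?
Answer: $\frac{653012}{39} \approx 16744.0$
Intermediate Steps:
$A = 39$ ($A = 3 \cdot 13 = 39$)
$X = 8$ ($X = 2 + \left(\left(-4 + 5\right) + 5\right) = 2 + \left(1 + 5\right) = 2 + 6 = 8$)
$v{\left(s \right)} = - \frac{4}{39}$
$r \left(v{\left(X \right)} + 142\right) = 118 \left(- \frac{4}{39} + 142\right) = 118 \cdot \frac{5534}{39} = \frac{653012}{39}$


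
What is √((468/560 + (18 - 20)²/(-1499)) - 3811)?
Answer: I*√41951099885205/104930 ≈ 61.727*I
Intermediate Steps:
√((468/560 + (18 - 20)²/(-1499)) - 3811) = √((468*(1/560) + (-2)²*(-1/1499)) - 3811) = √((117/140 + 4*(-1/1499)) - 3811) = √((117/140 - 4/1499) - 3811) = √(174823/209860 - 3811) = √(-799601637/209860) = I*√41951099885205/104930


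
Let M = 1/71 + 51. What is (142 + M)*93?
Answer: 1274472/71 ≈ 17950.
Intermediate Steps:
M = 3622/71 (M = 1/71 + 51 = 3622/71 ≈ 51.014)
(142 + M)*93 = (142 + 3622/71)*93 = (13704/71)*93 = 1274472/71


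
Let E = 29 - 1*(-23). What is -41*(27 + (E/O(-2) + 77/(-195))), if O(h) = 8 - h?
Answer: -254282/195 ≈ -1304.0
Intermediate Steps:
E = 52 (E = 29 + 23 = 52)
-41*(27 + (E/O(-2) + 77/(-195))) = -41*(27 + (52/(8 - 1*(-2)) + 77/(-195))) = -41*(27 + (52/(8 + 2) + 77*(-1/195))) = -41*(27 + (52/10 - 77/195)) = -41*(27 + (52*(⅒) - 77/195)) = -41*(27 + (26/5 - 77/195)) = -41*(27 + 937/195) = -41*6202/195 = -254282/195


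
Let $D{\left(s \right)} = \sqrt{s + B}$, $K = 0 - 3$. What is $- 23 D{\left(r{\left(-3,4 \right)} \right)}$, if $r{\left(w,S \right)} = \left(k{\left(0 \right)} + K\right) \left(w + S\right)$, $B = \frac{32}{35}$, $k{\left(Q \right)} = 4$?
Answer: $- \frac{23 \sqrt{2345}}{35} \approx -31.822$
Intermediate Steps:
$K = -3$ ($K = 0 - 3 = -3$)
$B = \frac{32}{35}$ ($B = 32 \cdot \frac{1}{35} = \frac{32}{35} \approx 0.91429$)
$r{\left(w,S \right)} = S + w$ ($r{\left(w,S \right)} = \left(4 - 3\right) \left(w + S\right) = 1 \left(S + w\right) = S + w$)
$D{\left(s \right)} = \sqrt{\frac{32}{35} + s}$ ($D{\left(s \right)} = \sqrt{s + \frac{32}{35}} = \sqrt{\frac{32}{35} + s}$)
$- 23 D{\left(r{\left(-3,4 \right)} \right)} = - 23 \frac{\sqrt{1120 + 1225 \left(4 - 3\right)}}{35} = - 23 \frac{\sqrt{1120 + 1225 \cdot 1}}{35} = - 23 \frac{\sqrt{1120 + 1225}}{35} = - 23 \frac{\sqrt{2345}}{35} = - \frac{23 \sqrt{2345}}{35}$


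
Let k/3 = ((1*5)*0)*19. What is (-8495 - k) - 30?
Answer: -8525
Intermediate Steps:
k = 0 (k = 3*(((1*5)*0)*19) = 3*((5*0)*19) = 3*(0*19) = 3*0 = 0)
(-8495 - k) - 30 = (-8495 - 1*0) - 30 = (-8495 + 0) - 30 = -8495 - 30 = -8525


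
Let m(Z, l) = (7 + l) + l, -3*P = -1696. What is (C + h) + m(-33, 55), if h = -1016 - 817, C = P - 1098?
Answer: -6746/3 ≈ -2248.7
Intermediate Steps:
P = 1696/3 (P = -⅓*(-1696) = 1696/3 ≈ 565.33)
m(Z, l) = 7 + 2*l
C = -1598/3 (C = 1696/3 - 1098 = -1598/3 ≈ -532.67)
h = -1833
(C + h) + m(-33, 55) = (-1598/3 - 1833) + (7 + 2*55) = -7097/3 + (7 + 110) = -7097/3 + 117 = -6746/3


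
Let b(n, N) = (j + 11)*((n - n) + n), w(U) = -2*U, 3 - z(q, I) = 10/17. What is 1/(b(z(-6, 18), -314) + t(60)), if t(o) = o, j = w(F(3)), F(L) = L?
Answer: 17/1225 ≈ 0.013878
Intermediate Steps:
z(q, I) = 41/17 (z(q, I) = 3 - 10/17 = 41/17)
j = -6 (j = -2*3 = -6)
b(n, N) = 5*n (b(n, N) = (-6 + 11)*((n - n) + n) = 5*(0 + n) = 5*n)
1/(b(z(-6, 18), -314) + t(60)) = 1/(5*(41/17) + 60) = 1/(205/17 + 60) = 1/(1225/17) = 17/1225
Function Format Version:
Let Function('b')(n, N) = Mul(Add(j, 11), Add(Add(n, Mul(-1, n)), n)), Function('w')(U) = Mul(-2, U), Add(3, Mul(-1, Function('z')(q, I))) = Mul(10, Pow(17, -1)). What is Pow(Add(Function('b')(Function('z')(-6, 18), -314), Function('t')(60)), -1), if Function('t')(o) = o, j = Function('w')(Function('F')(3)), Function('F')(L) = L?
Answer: Rational(17, 1225) ≈ 0.013878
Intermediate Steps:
Function('z')(q, I) = Rational(41, 17) (Function('z')(q, I) = Add(3, Mul(-1, Mul(10, Pow(17, -1)))) = Add(3, Mul(-1, Mul(10, Rational(1, 17)))) = Add(3, Mul(-1, Rational(10, 17))) = Add(3, Rational(-10, 17)) = Rational(41, 17))
j = -6 (j = Mul(-2, 3) = -6)
Function('b')(n, N) = Mul(5, n) (Function('b')(n, N) = Mul(Add(-6, 11), Add(Add(n, Mul(-1, n)), n)) = Mul(5, Add(0, n)) = Mul(5, n))
Pow(Add(Function('b')(Function('z')(-6, 18), -314), Function('t')(60)), -1) = Pow(Add(Mul(5, Rational(41, 17)), 60), -1) = Pow(Add(Rational(205, 17), 60), -1) = Pow(Rational(1225, 17), -1) = Rational(17, 1225)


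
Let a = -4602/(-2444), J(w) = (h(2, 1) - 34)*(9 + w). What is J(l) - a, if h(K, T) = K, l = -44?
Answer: 105103/94 ≈ 1118.1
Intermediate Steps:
J(w) = -288 - 32*w (J(w) = (2 - 34)*(9 + w) = -32*(9 + w) = -288 - 32*w)
a = 177/94 (a = -4602*(-1/2444) = 177/94 ≈ 1.8830)
J(l) - a = (-288 - 32*(-44)) - 1*177/94 = (-288 + 1408) - 177/94 = 1120 - 177/94 = 105103/94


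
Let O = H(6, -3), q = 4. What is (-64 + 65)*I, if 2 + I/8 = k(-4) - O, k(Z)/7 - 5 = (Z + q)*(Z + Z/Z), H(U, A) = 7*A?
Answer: 432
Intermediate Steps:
O = -21 (O = 7*(-3) = -21)
k(Z) = 35 + 7*(1 + Z)*(4 + Z) (k(Z) = 35 + 7*((Z + 4)*(Z + Z/Z)) = 35 + 7*((4 + Z)*(Z + 1)) = 35 + 7*((4 + Z)*(1 + Z)) = 35 + 7*((1 + Z)*(4 + Z)) = 35 + 7*(1 + Z)*(4 + Z))
I = 432 (I = -16 + 8*((63 + 7*(-4)² + 35*(-4)) - 1*(-21)) = -16 + 8*((63 + 7*16 - 140) + 21) = -16 + 8*((63 + 112 - 140) + 21) = -16 + 8*(35 + 21) = -16 + 8*56 = -16 + 448 = 432)
(-64 + 65)*I = (-64 + 65)*432 = 1*432 = 432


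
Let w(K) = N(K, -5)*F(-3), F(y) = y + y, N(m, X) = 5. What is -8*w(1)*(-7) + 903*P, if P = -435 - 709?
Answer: -1034712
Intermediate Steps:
F(y) = 2*y
P = -1144
w(K) = -30 (w(K) = 5*(2*(-3)) = 5*(-6) = -30)
-8*w(1)*(-7) + 903*P = -8*(-30)*(-7) + 903*(-1144) = 240*(-7) - 1033032 = -1680 - 1033032 = -1034712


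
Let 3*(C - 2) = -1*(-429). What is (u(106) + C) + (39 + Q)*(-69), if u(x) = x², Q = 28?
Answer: 6758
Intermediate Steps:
C = 145 (C = 2 + (-1*(-429))/3 = 2 + (⅓)*429 = 2 + 143 = 145)
(u(106) + C) + (39 + Q)*(-69) = (106² + 145) + (39 + 28)*(-69) = (11236 + 145) + 67*(-69) = 11381 - 4623 = 6758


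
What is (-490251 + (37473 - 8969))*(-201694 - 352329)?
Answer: 255818458181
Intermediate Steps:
(-490251 + (37473 - 8969))*(-201694 - 352329) = (-490251 + 28504)*(-554023) = -461747*(-554023) = 255818458181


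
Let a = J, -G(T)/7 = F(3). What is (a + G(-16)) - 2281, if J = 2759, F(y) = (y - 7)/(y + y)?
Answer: 1448/3 ≈ 482.67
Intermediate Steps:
F(y) = (-7 + y)/(2*y) (F(y) = (-7 + y)/((2*y)) = (-7 + y)*(1/(2*y)) = (-7 + y)/(2*y))
G(T) = 14/3 (G(T) = -7*(-7 + 3)/(2*3) = -7*(-4)/(2*3) = -7*(-⅔) = 14/3)
a = 2759
(a + G(-16)) - 2281 = (2759 + 14/3) - 2281 = 8291/3 - 2281 = 1448/3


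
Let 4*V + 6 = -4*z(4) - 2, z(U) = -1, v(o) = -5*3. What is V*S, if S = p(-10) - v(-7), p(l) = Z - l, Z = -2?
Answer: -23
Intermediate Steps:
p(l) = -2 - l
v(o) = -15
V = -1 (V = -3/2 + (-4*(-1) - 2)/4 = -3/2 + (4 - 2)/4 = -3/2 + (1/4)*2 = -3/2 + 1/2 = -1)
S = 23 (S = (-2 - 1*(-10)) - 1*(-15) = (-2 + 10) + 15 = 8 + 15 = 23)
V*S = -1*23 = -23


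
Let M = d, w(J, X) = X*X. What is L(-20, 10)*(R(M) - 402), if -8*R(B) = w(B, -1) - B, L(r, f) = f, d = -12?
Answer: -16145/4 ≈ -4036.3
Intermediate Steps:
w(J, X) = X²
M = -12
R(B) = -⅛ + B/8 (R(B) = -((-1)² - B)/8 = -(1 - B)/8 = -⅛ + B/8)
L(-20, 10)*(R(M) - 402) = 10*((-⅛ + (⅛)*(-12)) - 402) = 10*((-⅛ - 3/2) - 402) = 10*(-13/8 - 402) = 10*(-3229/8) = -16145/4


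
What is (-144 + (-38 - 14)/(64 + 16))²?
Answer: 8369449/400 ≈ 20924.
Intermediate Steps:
(-144 + (-38 - 14)/(64 + 16))² = (-144 - 52/80)² = (-144 - 52*1/80)² = (-144 - 13/20)² = (-2893/20)² = 8369449/400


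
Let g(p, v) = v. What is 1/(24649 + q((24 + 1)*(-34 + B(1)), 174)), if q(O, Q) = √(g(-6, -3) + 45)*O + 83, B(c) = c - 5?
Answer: 2061/47813902 + 475*√42/286883412 ≈ 5.3835e-5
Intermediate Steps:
B(c) = -5 + c
q(O, Q) = 83 + O*√42 (q(O, Q) = √(-3 + 45)*O + 83 = √42*O + 83 = O*√42 + 83 = 83 + O*√42)
1/(24649 + q((24 + 1)*(-34 + B(1)), 174)) = 1/(24649 + (83 + ((24 + 1)*(-34 + (-5 + 1)))*√42)) = 1/(24649 + (83 + (25*(-34 - 4))*√42)) = 1/(24649 + (83 + (25*(-38))*√42)) = 1/(24649 + (83 - 950*√42)) = 1/(24732 - 950*√42)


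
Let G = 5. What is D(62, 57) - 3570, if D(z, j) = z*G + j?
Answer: -3203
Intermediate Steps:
D(z, j) = j + 5*z (D(z, j) = z*5 + j = 5*z + j = j + 5*z)
D(62, 57) - 3570 = (57 + 5*62) - 3570 = (57 + 310) - 3570 = 367 - 3570 = -3203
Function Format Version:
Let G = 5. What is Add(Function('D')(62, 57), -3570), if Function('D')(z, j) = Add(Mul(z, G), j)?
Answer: -3203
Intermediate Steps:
Function('D')(z, j) = Add(j, Mul(5, z)) (Function('D')(z, j) = Add(Mul(z, 5), j) = Add(Mul(5, z), j) = Add(j, Mul(5, z)))
Add(Function('D')(62, 57), -3570) = Add(Add(57, Mul(5, 62)), -3570) = Add(Add(57, 310), -3570) = Add(367, -3570) = -3203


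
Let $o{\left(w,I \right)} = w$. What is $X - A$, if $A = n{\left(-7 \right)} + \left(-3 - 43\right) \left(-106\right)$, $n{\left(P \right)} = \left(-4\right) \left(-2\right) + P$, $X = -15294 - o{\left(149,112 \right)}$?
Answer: $-20320$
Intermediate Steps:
$X = -15443$ ($X = -15294 - 149 = -15443$)
$n{\left(P \right)} = 8 + P$
$A = 4877$ ($A = \left(8 - 7\right) + \left(-3 - 43\right) \left(-106\right) = 1 - -4876 = 1 + 4876 = 4877$)
$X - A = -15443 - 4877 = -20320$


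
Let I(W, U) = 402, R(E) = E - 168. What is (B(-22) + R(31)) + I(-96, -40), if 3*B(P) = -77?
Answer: 718/3 ≈ 239.33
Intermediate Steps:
R(E) = -168 + E
B(P) = -77/3 (B(P) = (⅓)*(-77) = -77/3)
(B(-22) + R(31)) + I(-96, -40) = (-77/3 + (-168 + 31)) + 402 = (-77/3 - 137) + 402 = -488/3 + 402 = 718/3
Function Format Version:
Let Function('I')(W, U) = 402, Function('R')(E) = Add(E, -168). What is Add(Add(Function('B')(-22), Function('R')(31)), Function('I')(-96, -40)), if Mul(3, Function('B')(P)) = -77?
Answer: Rational(718, 3) ≈ 239.33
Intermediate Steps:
Function('R')(E) = Add(-168, E)
Function('B')(P) = Rational(-77, 3) (Function('B')(P) = Mul(Rational(1, 3), -77) = Rational(-77, 3))
Add(Add(Function('B')(-22), Function('R')(31)), Function('I')(-96, -40)) = Add(Add(Rational(-77, 3), Add(-168, 31)), 402) = Add(Add(Rational(-77, 3), -137), 402) = Add(Rational(-488, 3), 402) = Rational(718, 3)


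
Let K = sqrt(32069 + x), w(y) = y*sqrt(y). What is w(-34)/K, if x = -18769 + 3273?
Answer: -34*I*sqrt(563482)/16573 ≈ -1.54*I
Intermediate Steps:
x = -15496
w(y) = y**(3/2)
K = sqrt(16573) (K = sqrt(32069 - 15496) = sqrt(16573) ≈ 128.74)
w(-34)/K = (-34)**(3/2)/(sqrt(16573)) = (-34*I*sqrt(34))*(sqrt(16573)/16573) = -34*I*sqrt(563482)/16573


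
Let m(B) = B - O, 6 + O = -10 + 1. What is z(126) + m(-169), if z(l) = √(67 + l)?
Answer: -154 + √193 ≈ -140.11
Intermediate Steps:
O = -15 (O = -6 + (-10 + 1) = -6 - 9 = -15)
m(B) = 15 + B (m(B) = B - 1*(-15) = B + 15 = 15 + B)
z(126) + m(-169) = √(67 + 126) + (15 - 169) = √193 - 154 = -154 + √193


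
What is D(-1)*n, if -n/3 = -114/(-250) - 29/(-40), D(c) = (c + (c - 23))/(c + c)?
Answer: -3543/80 ≈ -44.287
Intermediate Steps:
D(c) = (-23 + 2*c)/(2*c) (D(c) = (c + (-23 + c))/((2*c)) = (-23 + 2*c)*(1/(2*c)) = (-23 + 2*c)/(2*c))
n = -3543/1000 (n = -3*(-114/(-250) - 29/(-40)) = -3*(-114*(-1/250) - 29*(-1/40)) = -3*(57/125 + 29/40) = -3*1181/1000 = -3543/1000 ≈ -3.5430)
D(-1)*n = ((-23/2 - 1)/(-1))*(-3543/1000) = -1*(-25/2)*(-3543/1000) = (25/2)*(-3543/1000) = -3543/80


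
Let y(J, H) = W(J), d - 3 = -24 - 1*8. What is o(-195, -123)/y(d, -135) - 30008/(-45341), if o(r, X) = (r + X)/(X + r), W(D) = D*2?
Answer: 1695123/2629778 ≈ 0.64459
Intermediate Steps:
W(D) = 2*D
d = -29 (d = 3 + (-24 - 1*8) = 3 + (-24 - 8) = 3 - 32 = -29)
o(r, X) = 1 (o(r, X) = (X + r)/(X + r) = 1)
y(J, H) = 2*J
o(-195, -123)/y(d, -135) - 30008/(-45341) = 1/(2*(-29)) - 30008/(-45341) = 1/(-58) - 30008*(-1/45341) = 1*(-1/58) + 30008/45341 = -1/58 + 30008/45341 = 1695123/2629778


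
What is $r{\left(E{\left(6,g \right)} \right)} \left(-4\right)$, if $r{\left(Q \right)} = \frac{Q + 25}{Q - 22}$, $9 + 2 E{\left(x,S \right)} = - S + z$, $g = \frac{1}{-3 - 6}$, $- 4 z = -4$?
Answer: $\frac{1516}{467} \approx 3.2463$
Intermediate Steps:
$z = 1$ ($z = \left(- \frac{1}{4}\right) \left(-4\right) = 1$)
$g = - \frac{1}{9}$ ($g = \frac{1}{-9} = - \frac{1}{9} \approx -0.11111$)
$E{\left(x,S \right)} = -4 - \frac{S}{2}$ ($E{\left(x,S \right)} = - \frac{9}{2} + \frac{- S + 1}{2} = - \frac{9}{2} + \frac{1 - S}{2} = - \frac{9}{2} - \left(- \frac{1}{2} + \frac{S}{2}\right) = -4 - \frac{S}{2}$)
$r{\left(Q \right)} = \frac{25 + Q}{-22 + Q}$
$r{\left(E{\left(6,g \right)} \right)} \left(-4\right) = \frac{25 - \frac{71}{18}}{-22 - \frac{71}{18}} \left(-4\right) = \frac{1}{- \frac{467}{18}} \cdot \frac{379}{18} \left(-4\right) = \left(- \frac{18}{467}\right) \frac{379}{18} \left(-4\right) = \left(- \frac{379}{467}\right) \left(-4\right) = \frac{1516}{467}$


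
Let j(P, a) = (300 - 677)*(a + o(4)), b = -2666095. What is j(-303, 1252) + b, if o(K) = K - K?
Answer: -3138099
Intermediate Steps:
o(K) = 0
j(P, a) = -377*a (j(P, a) = (300 - 677)*(a + 0) = -377*a)
j(-303, 1252) + b = -377*1252 - 2666095 = -472004 - 2666095 = -3138099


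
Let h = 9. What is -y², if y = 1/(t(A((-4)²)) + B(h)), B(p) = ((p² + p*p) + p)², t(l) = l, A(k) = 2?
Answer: -1/855153049 ≈ -1.1694e-9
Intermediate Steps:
B(p) = (p + 2*p²)² (B(p) = ((p² + p²) + p)² = (2*p² + p)² = (p + 2*p²)²)
y = 1/29243 (y = 1/(2 + 9²*(1 + 2*9)²) = 1/(2 + 81*(1 + 18)²) = 1/(2 + 81*19²) = 1/(2 + 81*361) = 1/(2 + 29241) = 1/29243 ≈ 3.4196e-5)
-y² = -(1/29243)² = -1*1/855153049 = -1/855153049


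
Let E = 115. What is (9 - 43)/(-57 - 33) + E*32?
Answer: 165617/45 ≈ 3680.4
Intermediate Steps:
(9 - 43)/(-57 - 33) + E*32 = (9 - 43)/(-57 - 33) + 115*32 = -34/(-90) + 3680 = -34*(-1/90) + 3680 = 17/45 + 3680 = 165617/45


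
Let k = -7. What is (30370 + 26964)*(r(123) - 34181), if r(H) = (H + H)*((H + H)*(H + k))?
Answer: 400516690450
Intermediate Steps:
r(H) = 4*H**2*(-7 + H) (r(H) = (H + H)*((H + H)*(H - 7)) = (2*H)*((2*H)*(-7 + H)) = (2*H)*(2*H*(-7 + H)) = 4*H**2*(-7 + H))
(30370 + 26964)*(r(123) - 34181) = (30370 + 26964)*(4*123**2*(-7 + 123) - 34181) = 57334*(4*15129*116 - 34181) = 57334*(7019856 - 34181) = 57334*6985675 = 400516690450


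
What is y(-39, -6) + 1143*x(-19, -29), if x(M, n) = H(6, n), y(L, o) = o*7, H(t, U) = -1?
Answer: -1185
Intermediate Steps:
y(L, o) = 7*o
x(M, n) = -1
y(-39, -6) + 1143*x(-19, -29) = 7*(-6) + 1143*(-1) = -42 - 1143 = -1185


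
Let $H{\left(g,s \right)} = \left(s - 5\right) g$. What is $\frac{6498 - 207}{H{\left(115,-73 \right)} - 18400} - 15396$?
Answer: $- \frac{421394811}{27370} \approx -15396.0$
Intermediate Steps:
$H{\left(g,s \right)} = g \left(-5 + s\right)$ ($H{\left(g,s \right)} = \left(-5 + s\right) g = g \left(-5 + s\right)$)
$\frac{6498 - 207}{H{\left(115,-73 \right)} - 18400} - 15396 = \frac{6498 - 207}{115 \left(-5 - 73\right) - 18400} - 15396 = \frac{6291}{115 \left(-78\right) - 18400} - 15396 = \frac{6291}{-8970 - 18400} - 15396 = \frac{6291}{-27370} - 15396 = 6291 \left(- \frac{1}{27370}\right) - 15396 = - \frac{6291}{27370} - 15396 = - \frac{421394811}{27370}$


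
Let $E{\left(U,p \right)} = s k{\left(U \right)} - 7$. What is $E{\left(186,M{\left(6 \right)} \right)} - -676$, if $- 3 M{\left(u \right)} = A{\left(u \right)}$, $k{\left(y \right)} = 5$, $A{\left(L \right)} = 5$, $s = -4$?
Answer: $649$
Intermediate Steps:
$M{\left(u \right)} = - \frac{5}{3}$ ($M{\left(u \right)} = \left(- \frac{1}{3}\right) 5 = - \frac{5}{3}$)
$E{\left(U,p \right)} = -27$ ($E{\left(U,p \right)} = \left(-4\right) 5 - 7 = -20 - 7 = -27$)
$E{\left(186,M{\left(6 \right)} \right)} - -676 = -27 - -676 = -27 + 676 = 649$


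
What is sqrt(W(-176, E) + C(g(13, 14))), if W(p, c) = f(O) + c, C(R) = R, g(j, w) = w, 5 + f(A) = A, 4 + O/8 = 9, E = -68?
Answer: I*sqrt(19) ≈ 4.3589*I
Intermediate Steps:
O = 40 (O = -32 + 8*9 = -32 + 72 = 40)
f(A) = -5 + A
W(p, c) = 35 + c (W(p, c) = (-5 + 40) + c = 35 + c)
sqrt(W(-176, E) + C(g(13, 14))) = sqrt((35 - 68) + 14) = sqrt(-33 + 14) = sqrt(-19) = I*sqrt(19)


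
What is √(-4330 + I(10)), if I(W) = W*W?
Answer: 3*I*√470 ≈ 65.038*I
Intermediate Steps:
I(W) = W²
√(-4330 + I(10)) = √(-4330 + 10²) = √(-4330 + 100) = √(-4230) = 3*I*√470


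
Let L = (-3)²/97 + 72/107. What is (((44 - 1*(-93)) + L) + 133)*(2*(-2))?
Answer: -11241108/10379 ≈ -1083.1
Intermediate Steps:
L = 7947/10379 (L = 9*(1/97) + 72*(1/107) = 9/97 + 72/107 = 7947/10379 ≈ 0.76568)
(((44 - 1*(-93)) + L) + 133)*(2*(-2)) = (((44 - 1*(-93)) + 7947/10379) + 133)*(2*(-2)) = (((44 + 93) + 7947/10379) + 133)*(-4) = ((137 + 7947/10379) + 133)*(-4) = (1429870/10379 + 133)*(-4) = (2810277/10379)*(-4) = -11241108/10379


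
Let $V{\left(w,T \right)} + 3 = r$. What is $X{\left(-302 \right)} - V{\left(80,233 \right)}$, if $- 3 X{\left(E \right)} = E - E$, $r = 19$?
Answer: $-16$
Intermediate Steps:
$X{\left(E \right)} = 0$ ($X{\left(E \right)} = - \frac{E - E}{3} = \left(- \frac{1}{3}\right) 0 = 0$)
$V{\left(w,T \right)} = 16$ ($V{\left(w,T \right)} = -3 + 19 = 16$)
$X{\left(-302 \right)} - V{\left(80,233 \right)} = 0 - 16 = -16$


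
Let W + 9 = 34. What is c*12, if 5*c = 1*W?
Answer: 60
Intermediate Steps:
W = 25 (W = -9 + 34 = 25)
c = 5 (c = (1*25)/5 = (1/5)*25 = 5)
c*12 = 5*12 = 60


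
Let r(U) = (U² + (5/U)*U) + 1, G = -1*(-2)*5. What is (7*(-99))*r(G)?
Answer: -73458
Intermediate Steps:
G = 10 (G = 2*5 = 10)
r(U) = 6 + U² (r(U) = (U² + 5) + 1 = (5 + U²) + 1 = 6 + U²)
(7*(-99))*r(G) = (7*(-99))*(6 + 10²) = -693*(6 + 100) = -693*106 = -73458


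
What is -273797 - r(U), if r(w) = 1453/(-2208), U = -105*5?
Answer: -604542323/2208 ≈ -2.7380e+5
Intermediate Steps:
U = -525
r(w) = -1453/2208 (r(w) = 1453*(-1/2208) = -1453/2208)
-273797 - r(U) = -273797 - 1*(-1453/2208) = -273797 + 1453/2208 = -604542323/2208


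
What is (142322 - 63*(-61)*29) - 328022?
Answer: -74253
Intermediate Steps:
(142322 - 63*(-61)*29) - 328022 = (142322 + 3843*29) - 328022 = (142322 + 111447) - 328022 = 253769 - 328022 = -74253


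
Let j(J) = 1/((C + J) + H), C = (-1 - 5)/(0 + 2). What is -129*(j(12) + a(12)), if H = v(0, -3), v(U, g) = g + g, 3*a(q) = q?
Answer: -559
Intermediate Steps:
a(q) = q/3
v(U, g) = 2*g
C = -3 (C = -6/2 = -6*½ = -3)
H = -6 (H = 2*(-3) = -6)
j(J) = 1/(-9 + J) (j(J) = 1/((-3 + J) - 6) = 1/(-9 + J))
-129*(j(12) + a(12)) = -129*(1/(-9 + 12) + (⅓)*12) = -129*(1/3 + 4) = -129*(⅓ + 4) = -129*13/3 = -559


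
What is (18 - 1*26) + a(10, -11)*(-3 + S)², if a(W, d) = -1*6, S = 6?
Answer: -62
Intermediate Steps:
a(W, d) = -6
(18 - 1*26) + a(10, -11)*(-3 + S)² = (18 - 1*26) - 6*(-3 + 6)² = (18 - 26) - 6*3² = -8 - 6*9 = -8 - 54 = -62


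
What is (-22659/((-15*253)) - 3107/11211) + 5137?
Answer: 72933243683/14181915 ≈ 5142.7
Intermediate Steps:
(-22659/((-15*253)) - 3107/11211) + 5137 = (-22659/(-3795) - 3107*1/11211) + 5137 = (-22659*(-1/3795) - 3107/11211) + 5137 = (7553/1265 - 3107/11211) + 5137 = 80746328/14181915 + 5137 = 72933243683/14181915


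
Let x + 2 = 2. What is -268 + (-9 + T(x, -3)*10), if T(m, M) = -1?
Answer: -287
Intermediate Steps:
x = 0 (x = -2 + 2 = 0)
-268 + (-9 + T(x, -3)*10) = -268 + (-9 - 1*10) = -268 + (-9 - 10) = -268 - 19 = -287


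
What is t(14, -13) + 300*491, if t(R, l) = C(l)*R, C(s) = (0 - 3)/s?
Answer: 1914942/13 ≈ 1.4730e+5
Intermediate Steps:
C(s) = -3/s
t(R, l) = -3*R/l (t(R, l) = (-3/l)*R = -3*R/l)
t(14, -13) + 300*491 = -3*14/(-13) + 300*491 = -3*14*(-1/13) + 147300 = 42/13 + 147300 = 1914942/13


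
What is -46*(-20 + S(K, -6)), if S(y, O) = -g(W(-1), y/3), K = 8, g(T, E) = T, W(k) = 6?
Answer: 1196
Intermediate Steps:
S(y, O) = -6 (S(y, O) = -1*6 = -6)
-46*(-20 + S(K, -6)) = -46*(-20 - 6) = -46*(-26) = 1196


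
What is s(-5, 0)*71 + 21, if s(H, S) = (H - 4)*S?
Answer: 21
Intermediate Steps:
s(H, S) = S*(-4 + H) (s(H, S) = (-4 + H)*S = S*(-4 + H))
s(-5, 0)*71 + 21 = (0*(-4 - 5))*71 + 21 = (0*(-9))*71 + 21 = 0*71 + 21 = 0 + 21 = 21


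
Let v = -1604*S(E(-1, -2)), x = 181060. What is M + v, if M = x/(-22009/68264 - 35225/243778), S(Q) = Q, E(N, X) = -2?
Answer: -1494070459136952/3884954701 ≈ -3.8458e+5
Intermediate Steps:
v = 3208 (v = -1604*(-2) = 3208)
M = -1506533393817760/3884954701 (M = 181060/(-22009/68264 - 35225/243778) = 181060/(-3884954701/8320630696) = 181060*(-8320630696/3884954701) = -1506533393817760/3884954701 ≈ -3.8779e+5)
M + v = -1506533393817760/3884954701 + 3208 = -1494070459136952/3884954701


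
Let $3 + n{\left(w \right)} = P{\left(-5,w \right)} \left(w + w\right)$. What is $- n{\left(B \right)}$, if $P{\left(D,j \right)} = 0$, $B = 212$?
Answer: $3$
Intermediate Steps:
$n{\left(w \right)} = -3$ ($n{\left(w \right)} = -3 + 0 \left(w + w\right) = -3 + 0 \cdot 2 w = -3 + 0 = -3$)
$- n{\left(B \right)} = \left(-1\right) \left(-3\right) = 3$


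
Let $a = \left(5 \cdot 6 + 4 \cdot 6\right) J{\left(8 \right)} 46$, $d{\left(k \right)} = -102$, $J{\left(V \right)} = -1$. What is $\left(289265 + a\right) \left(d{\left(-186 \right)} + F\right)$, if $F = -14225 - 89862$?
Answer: $-29879425609$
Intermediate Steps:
$F = -104087$
$a = -2484$ ($a = \left(5 \cdot 6 + 4 \cdot 6\right) \left(-1\right) 46 = \left(30 + 24\right) \left(-1\right) 46 = 54 \left(-1\right) 46 = \left(-54\right) 46 = -2484$)
$\left(289265 + a\right) \left(d{\left(-186 \right)} + F\right) = \left(289265 - 2484\right) \left(-102 - 104087\right) = 286781 \left(-104189\right) = -29879425609$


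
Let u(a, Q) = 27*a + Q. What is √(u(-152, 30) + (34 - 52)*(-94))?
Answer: I*√2382 ≈ 48.806*I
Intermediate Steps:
u(a, Q) = Q + 27*a
√(u(-152, 30) + (34 - 52)*(-94)) = √((30 + 27*(-152)) + (34 - 52)*(-94)) = √((30 - 4104) - 18*(-94)) = √(-4074 + 1692) = √(-2382) = I*√2382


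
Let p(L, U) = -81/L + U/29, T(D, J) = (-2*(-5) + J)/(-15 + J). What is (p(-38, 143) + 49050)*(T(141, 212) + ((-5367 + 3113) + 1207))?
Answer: -11138542150671/217094 ≈ -5.1307e+7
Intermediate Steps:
T(D, J) = (10 + J)/(-15 + J)
p(L, U) = -81/L + U/29 (p(L, U) = -81/L + U*(1/29) = -81/L + U/29)
(p(-38, 143) + 49050)*(T(141, 212) + ((-5367 + 3113) + 1207)) = ((-81/(-38) + (1/29)*143) + 49050)*((10 + 212)/(-15 + 212) + ((-5367 + 3113) + 1207)) = ((-81*(-1/38) + 143/29) + 49050)*(222/197 + (-2254 + 1207)) = ((81/38 + 143/29) + 49050)*((1/197)*222 - 1047) = (7783/1102 + 49050)*(222/197 - 1047) = (54060883/1102)*(-206037/197) = -11138542150671/217094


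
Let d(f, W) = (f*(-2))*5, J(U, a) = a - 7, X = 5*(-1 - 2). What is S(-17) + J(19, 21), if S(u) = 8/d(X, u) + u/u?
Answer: 1129/75 ≈ 15.053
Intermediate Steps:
X = -15 (X = 5*(-3) = -15)
J(U, a) = -7 + a
d(f, W) = -10*f (d(f, W) = -2*f*5 = -10*f)
S(u) = 79/75 (S(u) = 8/((-10*(-15))) + u/u = 8/150 + 1 = 8*(1/150) + 1 = 4/75 + 1 = 79/75)
S(-17) + J(19, 21) = 79/75 + (-7 + 21) = 79/75 + 14 = 1129/75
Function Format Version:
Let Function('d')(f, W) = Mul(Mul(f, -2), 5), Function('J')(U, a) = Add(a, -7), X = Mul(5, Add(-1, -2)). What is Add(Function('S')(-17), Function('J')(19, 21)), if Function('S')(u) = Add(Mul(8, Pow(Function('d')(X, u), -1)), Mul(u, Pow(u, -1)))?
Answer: Rational(1129, 75) ≈ 15.053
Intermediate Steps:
X = -15 (X = Mul(5, -3) = -15)
Function('J')(U, a) = Add(-7, a)
Function('d')(f, W) = Mul(-10, f) (Function('d')(f, W) = Mul(Mul(-2, f), 5) = Mul(-10, f))
Function('S')(u) = Rational(79, 75) (Function('S')(u) = Add(Mul(8, Pow(Mul(-10, -15), -1)), Mul(u, Pow(u, -1))) = Add(Mul(8, Pow(150, -1)), 1) = Add(Mul(8, Rational(1, 150)), 1) = Add(Rational(4, 75), 1) = Rational(79, 75))
Add(Function('S')(-17), Function('J')(19, 21)) = Add(Rational(79, 75), Add(-7, 21)) = Add(Rational(79, 75), 14) = Rational(1129, 75)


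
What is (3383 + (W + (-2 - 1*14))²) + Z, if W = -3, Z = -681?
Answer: 3063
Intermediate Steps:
(3383 + (W + (-2 - 1*14))²) + Z = (3383 + (-3 + (-2 - 1*14))²) - 681 = (3383 + (-3 + (-2 - 14))²) - 681 = (3383 + (-3 - 16)²) - 681 = (3383 + (-19)²) - 681 = (3383 + 361) - 681 = 3744 - 681 = 3063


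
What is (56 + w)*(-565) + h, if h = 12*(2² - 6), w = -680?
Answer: 352536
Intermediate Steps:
h = -24 (h = 12*(4 - 6) = 12*(-2) = -24)
(56 + w)*(-565) + h = (56 - 680)*(-565) - 24 = -624*(-565) - 24 = 352560 - 24 = 352536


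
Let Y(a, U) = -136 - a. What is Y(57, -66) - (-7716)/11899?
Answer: -2288791/11899 ≈ -192.35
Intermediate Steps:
Y(57, -66) - (-7716)/11899 = (-136 - 1*57) - (-7716)/11899 = (-136 - 57) - (-7716)/11899 = -193 - 1*(-7716/11899) = -193 + 7716/11899 = -2288791/11899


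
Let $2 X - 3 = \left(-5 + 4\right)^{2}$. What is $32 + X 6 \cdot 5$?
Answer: $92$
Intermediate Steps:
$X = 2$ ($X = \frac{3}{2} + \frac{\left(-5 + 4\right)^{2}}{2} = \frac{3}{2} + \frac{\left(-1\right)^{2}}{2} = \frac{3}{2} + \frac{1}{2} \cdot 1 = \frac{3}{2} + \frac{1}{2} = 2$)
$32 + X 6 \cdot 5 = 32 + 2 \cdot 6 \cdot 5 = 32 + 2 \cdot 30 = 32 + 60 = 92$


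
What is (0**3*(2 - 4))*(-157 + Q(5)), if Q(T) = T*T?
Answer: 0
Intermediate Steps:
Q(T) = T**2
(0**3*(2 - 4))*(-157 + Q(5)) = (0**3*(2 - 4))*(-157 + 5**2) = (0*(-2))*(-157 + 25) = 0*(-132) = 0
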